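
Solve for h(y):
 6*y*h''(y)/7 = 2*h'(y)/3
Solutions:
 h(y) = C1 + C2*y^(16/9)


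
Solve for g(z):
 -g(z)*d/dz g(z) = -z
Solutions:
 g(z) = -sqrt(C1 + z^2)
 g(z) = sqrt(C1 + z^2)


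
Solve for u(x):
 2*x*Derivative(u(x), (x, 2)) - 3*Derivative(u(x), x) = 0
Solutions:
 u(x) = C1 + C2*x^(5/2)


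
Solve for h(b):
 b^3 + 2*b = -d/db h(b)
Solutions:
 h(b) = C1 - b^4/4 - b^2


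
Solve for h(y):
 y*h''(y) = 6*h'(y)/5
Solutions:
 h(y) = C1 + C2*y^(11/5)


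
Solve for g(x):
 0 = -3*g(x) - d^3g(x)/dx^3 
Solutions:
 g(x) = C3*exp(-3^(1/3)*x) + (C1*sin(3^(5/6)*x/2) + C2*cos(3^(5/6)*x/2))*exp(3^(1/3)*x/2)


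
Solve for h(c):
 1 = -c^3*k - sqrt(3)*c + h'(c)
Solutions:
 h(c) = C1 + c^4*k/4 + sqrt(3)*c^2/2 + c


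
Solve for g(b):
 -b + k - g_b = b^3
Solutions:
 g(b) = C1 - b^4/4 - b^2/2 + b*k


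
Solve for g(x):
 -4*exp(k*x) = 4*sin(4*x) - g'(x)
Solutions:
 g(x) = C1 - cos(4*x) + 4*exp(k*x)/k


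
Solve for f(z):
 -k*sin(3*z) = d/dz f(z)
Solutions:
 f(z) = C1 + k*cos(3*z)/3


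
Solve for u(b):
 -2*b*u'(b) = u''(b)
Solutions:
 u(b) = C1 + C2*erf(b)


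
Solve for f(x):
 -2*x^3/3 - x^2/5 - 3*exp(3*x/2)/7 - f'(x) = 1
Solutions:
 f(x) = C1 - x^4/6 - x^3/15 - x - 2*exp(3*x/2)/7


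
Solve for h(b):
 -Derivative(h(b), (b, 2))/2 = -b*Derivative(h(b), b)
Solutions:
 h(b) = C1 + C2*erfi(b)


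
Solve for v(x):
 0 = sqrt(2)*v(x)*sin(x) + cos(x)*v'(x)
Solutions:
 v(x) = C1*cos(x)^(sqrt(2))


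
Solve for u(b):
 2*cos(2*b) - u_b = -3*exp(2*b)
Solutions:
 u(b) = C1 + 3*exp(2*b)/2 + sin(2*b)


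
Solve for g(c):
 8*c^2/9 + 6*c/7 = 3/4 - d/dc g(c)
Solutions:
 g(c) = C1 - 8*c^3/27 - 3*c^2/7 + 3*c/4


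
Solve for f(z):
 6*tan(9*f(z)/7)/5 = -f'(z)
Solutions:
 f(z) = -7*asin(C1*exp(-54*z/35))/9 + 7*pi/9
 f(z) = 7*asin(C1*exp(-54*z/35))/9


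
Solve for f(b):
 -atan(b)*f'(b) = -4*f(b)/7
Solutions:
 f(b) = C1*exp(4*Integral(1/atan(b), b)/7)


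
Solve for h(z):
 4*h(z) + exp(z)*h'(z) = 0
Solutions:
 h(z) = C1*exp(4*exp(-z))


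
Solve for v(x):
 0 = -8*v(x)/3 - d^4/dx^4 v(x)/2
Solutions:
 v(x) = (C1*sin(sqrt(2)*3^(3/4)*x/3) + C2*cos(sqrt(2)*3^(3/4)*x/3))*exp(-sqrt(2)*3^(3/4)*x/3) + (C3*sin(sqrt(2)*3^(3/4)*x/3) + C4*cos(sqrt(2)*3^(3/4)*x/3))*exp(sqrt(2)*3^(3/4)*x/3)


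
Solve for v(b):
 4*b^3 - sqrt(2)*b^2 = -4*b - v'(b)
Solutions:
 v(b) = C1 - b^4 + sqrt(2)*b^3/3 - 2*b^2


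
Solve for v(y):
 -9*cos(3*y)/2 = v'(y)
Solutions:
 v(y) = C1 - 3*sin(3*y)/2


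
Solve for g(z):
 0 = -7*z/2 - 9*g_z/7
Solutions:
 g(z) = C1 - 49*z^2/36


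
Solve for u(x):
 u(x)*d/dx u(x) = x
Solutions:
 u(x) = -sqrt(C1 + x^2)
 u(x) = sqrt(C1 + x^2)


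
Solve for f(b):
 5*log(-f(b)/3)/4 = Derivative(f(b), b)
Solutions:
 -4*Integral(1/(log(-_y) - log(3)), (_y, f(b)))/5 = C1 - b


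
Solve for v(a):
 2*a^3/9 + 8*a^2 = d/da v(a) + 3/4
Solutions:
 v(a) = C1 + a^4/18 + 8*a^3/3 - 3*a/4


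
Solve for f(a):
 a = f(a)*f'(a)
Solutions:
 f(a) = -sqrt(C1 + a^2)
 f(a) = sqrt(C1 + a^2)


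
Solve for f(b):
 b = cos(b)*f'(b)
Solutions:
 f(b) = C1 + Integral(b/cos(b), b)


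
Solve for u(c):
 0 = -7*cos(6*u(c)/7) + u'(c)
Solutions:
 -7*c - 7*log(sin(6*u(c)/7) - 1)/12 + 7*log(sin(6*u(c)/7) + 1)/12 = C1


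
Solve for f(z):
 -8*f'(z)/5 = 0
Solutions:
 f(z) = C1


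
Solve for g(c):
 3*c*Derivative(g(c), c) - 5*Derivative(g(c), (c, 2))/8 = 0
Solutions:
 g(c) = C1 + C2*erfi(2*sqrt(15)*c/5)


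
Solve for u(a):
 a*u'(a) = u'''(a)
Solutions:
 u(a) = C1 + Integral(C2*airyai(a) + C3*airybi(a), a)


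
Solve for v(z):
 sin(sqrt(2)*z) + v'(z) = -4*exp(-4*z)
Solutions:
 v(z) = C1 + sqrt(2)*cos(sqrt(2)*z)/2 + exp(-4*z)


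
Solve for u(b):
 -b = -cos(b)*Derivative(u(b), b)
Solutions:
 u(b) = C1 + Integral(b/cos(b), b)


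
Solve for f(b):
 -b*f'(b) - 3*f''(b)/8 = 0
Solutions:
 f(b) = C1 + C2*erf(2*sqrt(3)*b/3)


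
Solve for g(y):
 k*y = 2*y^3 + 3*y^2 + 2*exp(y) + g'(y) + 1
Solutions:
 g(y) = C1 + k*y^2/2 - y^4/2 - y^3 - y - 2*exp(y)


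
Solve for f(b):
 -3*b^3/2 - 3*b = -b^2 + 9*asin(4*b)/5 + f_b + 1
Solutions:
 f(b) = C1 - 3*b^4/8 + b^3/3 - 3*b^2/2 - 9*b*asin(4*b)/5 - b - 9*sqrt(1 - 16*b^2)/20


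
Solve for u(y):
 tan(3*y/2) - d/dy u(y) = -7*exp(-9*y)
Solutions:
 u(y) = C1 + log(tan(3*y/2)^2 + 1)/3 - 7*exp(-9*y)/9


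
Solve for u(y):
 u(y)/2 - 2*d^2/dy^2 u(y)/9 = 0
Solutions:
 u(y) = C1*exp(-3*y/2) + C2*exp(3*y/2)


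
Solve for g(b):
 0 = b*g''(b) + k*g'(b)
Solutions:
 g(b) = C1 + b^(1 - re(k))*(C2*sin(log(b)*Abs(im(k))) + C3*cos(log(b)*im(k)))


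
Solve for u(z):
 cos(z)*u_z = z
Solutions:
 u(z) = C1 + Integral(z/cos(z), z)


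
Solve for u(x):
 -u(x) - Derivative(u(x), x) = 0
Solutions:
 u(x) = C1*exp(-x)


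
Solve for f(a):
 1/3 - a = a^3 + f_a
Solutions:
 f(a) = C1 - a^4/4 - a^2/2 + a/3


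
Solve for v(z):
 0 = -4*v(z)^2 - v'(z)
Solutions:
 v(z) = 1/(C1 + 4*z)


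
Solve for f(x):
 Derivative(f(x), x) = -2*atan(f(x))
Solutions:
 Integral(1/atan(_y), (_y, f(x))) = C1 - 2*x


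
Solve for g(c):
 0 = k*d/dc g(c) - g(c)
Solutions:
 g(c) = C1*exp(c/k)


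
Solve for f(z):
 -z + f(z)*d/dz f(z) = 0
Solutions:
 f(z) = -sqrt(C1 + z^2)
 f(z) = sqrt(C1 + z^2)


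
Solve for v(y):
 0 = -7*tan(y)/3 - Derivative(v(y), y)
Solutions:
 v(y) = C1 + 7*log(cos(y))/3


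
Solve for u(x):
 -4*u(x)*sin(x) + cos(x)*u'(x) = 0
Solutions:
 u(x) = C1/cos(x)^4


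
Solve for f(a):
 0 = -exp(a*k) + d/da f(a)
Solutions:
 f(a) = C1 + exp(a*k)/k


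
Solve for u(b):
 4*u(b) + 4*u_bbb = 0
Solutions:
 u(b) = C3*exp(-b) + (C1*sin(sqrt(3)*b/2) + C2*cos(sqrt(3)*b/2))*exp(b/2)


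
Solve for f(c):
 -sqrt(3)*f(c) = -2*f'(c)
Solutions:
 f(c) = C1*exp(sqrt(3)*c/2)


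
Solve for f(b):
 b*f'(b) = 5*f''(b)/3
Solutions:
 f(b) = C1 + C2*erfi(sqrt(30)*b/10)


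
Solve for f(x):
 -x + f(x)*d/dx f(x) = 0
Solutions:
 f(x) = -sqrt(C1 + x^2)
 f(x) = sqrt(C1 + x^2)


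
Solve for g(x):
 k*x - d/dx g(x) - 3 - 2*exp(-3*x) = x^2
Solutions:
 g(x) = C1 + k*x^2/2 - x^3/3 - 3*x + 2*exp(-3*x)/3


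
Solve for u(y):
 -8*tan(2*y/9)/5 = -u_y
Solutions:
 u(y) = C1 - 36*log(cos(2*y/9))/5


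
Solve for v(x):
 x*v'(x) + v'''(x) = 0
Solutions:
 v(x) = C1 + Integral(C2*airyai(-x) + C3*airybi(-x), x)


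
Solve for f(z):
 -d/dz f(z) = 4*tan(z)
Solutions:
 f(z) = C1 + 4*log(cos(z))


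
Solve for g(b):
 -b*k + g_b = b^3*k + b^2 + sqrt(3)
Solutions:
 g(b) = C1 + b^4*k/4 + b^3/3 + b^2*k/2 + sqrt(3)*b


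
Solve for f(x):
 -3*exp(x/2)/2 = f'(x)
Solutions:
 f(x) = C1 - 3*exp(x/2)


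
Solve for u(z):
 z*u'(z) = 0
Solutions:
 u(z) = C1


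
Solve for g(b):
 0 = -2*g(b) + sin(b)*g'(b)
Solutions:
 g(b) = C1*(cos(b) - 1)/(cos(b) + 1)


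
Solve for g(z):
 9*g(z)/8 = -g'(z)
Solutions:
 g(z) = C1*exp(-9*z/8)


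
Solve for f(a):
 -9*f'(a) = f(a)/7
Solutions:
 f(a) = C1*exp(-a/63)


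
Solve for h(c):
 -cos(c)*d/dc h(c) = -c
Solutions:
 h(c) = C1 + Integral(c/cos(c), c)


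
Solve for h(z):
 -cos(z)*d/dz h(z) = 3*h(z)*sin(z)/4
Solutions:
 h(z) = C1*cos(z)^(3/4)


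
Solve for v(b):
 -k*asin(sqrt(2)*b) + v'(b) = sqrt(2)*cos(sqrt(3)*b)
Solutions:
 v(b) = C1 + k*(b*asin(sqrt(2)*b) + sqrt(2)*sqrt(1 - 2*b^2)/2) + sqrt(6)*sin(sqrt(3)*b)/3


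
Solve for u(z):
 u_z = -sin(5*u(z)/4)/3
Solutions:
 z/3 + 2*log(cos(5*u(z)/4) - 1)/5 - 2*log(cos(5*u(z)/4) + 1)/5 = C1


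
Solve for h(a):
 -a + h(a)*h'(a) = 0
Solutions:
 h(a) = -sqrt(C1 + a^2)
 h(a) = sqrt(C1 + a^2)


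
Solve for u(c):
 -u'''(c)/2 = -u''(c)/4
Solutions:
 u(c) = C1 + C2*c + C3*exp(c/2)


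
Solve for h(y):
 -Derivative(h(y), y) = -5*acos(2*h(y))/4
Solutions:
 Integral(1/acos(2*_y), (_y, h(y))) = C1 + 5*y/4


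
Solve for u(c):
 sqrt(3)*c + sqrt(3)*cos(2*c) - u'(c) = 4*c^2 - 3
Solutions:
 u(c) = C1 - 4*c^3/3 + sqrt(3)*c^2/2 + 3*c + sqrt(3)*sin(2*c)/2


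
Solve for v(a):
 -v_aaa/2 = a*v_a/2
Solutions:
 v(a) = C1 + Integral(C2*airyai(-a) + C3*airybi(-a), a)


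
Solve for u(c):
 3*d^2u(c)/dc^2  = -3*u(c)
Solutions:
 u(c) = C1*sin(c) + C2*cos(c)


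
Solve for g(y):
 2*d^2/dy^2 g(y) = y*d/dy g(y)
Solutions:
 g(y) = C1 + C2*erfi(y/2)


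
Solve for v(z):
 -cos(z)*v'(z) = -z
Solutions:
 v(z) = C1 + Integral(z/cos(z), z)


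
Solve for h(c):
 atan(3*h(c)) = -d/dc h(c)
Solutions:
 Integral(1/atan(3*_y), (_y, h(c))) = C1 - c


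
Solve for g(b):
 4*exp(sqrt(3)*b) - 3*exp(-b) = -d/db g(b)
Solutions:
 g(b) = C1 - 4*sqrt(3)*exp(sqrt(3)*b)/3 - 3*exp(-b)


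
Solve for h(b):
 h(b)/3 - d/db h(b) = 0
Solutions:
 h(b) = C1*exp(b/3)


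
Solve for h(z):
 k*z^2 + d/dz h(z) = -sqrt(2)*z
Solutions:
 h(z) = C1 - k*z^3/3 - sqrt(2)*z^2/2


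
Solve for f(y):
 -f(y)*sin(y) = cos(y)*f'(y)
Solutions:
 f(y) = C1*cos(y)


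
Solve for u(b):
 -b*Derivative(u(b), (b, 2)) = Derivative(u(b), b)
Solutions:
 u(b) = C1 + C2*log(b)


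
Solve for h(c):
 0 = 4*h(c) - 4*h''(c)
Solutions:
 h(c) = C1*exp(-c) + C2*exp(c)


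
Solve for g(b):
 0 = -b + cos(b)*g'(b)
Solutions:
 g(b) = C1 + Integral(b/cos(b), b)


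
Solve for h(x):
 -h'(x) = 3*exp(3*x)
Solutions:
 h(x) = C1 - exp(3*x)


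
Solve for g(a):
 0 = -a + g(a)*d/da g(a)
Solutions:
 g(a) = -sqrt(C1 + a^2)
 g(a) = sqrt(C1 + a^2)


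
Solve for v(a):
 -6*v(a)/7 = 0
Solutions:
 v(a) = 0


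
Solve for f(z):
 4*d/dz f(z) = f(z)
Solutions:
 f(z) = C1*exp(z/4)


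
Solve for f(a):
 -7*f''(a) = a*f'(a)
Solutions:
 f(a) = C1 + C2*erf(sqrt(14)*a/14)


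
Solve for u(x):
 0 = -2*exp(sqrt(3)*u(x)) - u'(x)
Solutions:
 u(x) = sqrt(3)*(2*log(1/(C1 + 2*x)) - log(3))/6


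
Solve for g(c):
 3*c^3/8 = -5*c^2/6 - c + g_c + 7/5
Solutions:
 g(c) = C1 + 3*c^4/32 + 5*c^3/18 + c^2/2 - 7*c/5


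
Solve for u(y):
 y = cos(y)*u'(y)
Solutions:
 u(y) = C1 + Integral(y/cos(y), y)


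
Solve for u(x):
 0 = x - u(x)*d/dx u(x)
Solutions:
 u(x) = -sqrt(C1 + x^2)
 u(x) = sqrt(C1 + x^2)


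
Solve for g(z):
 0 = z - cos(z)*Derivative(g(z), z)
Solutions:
 g(z) = C1 + Integral(z/cos(z), z)


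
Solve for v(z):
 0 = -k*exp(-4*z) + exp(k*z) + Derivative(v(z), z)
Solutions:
 v(z) = C1 - k*exp(-4*z)/4 - exp(k*z)/k


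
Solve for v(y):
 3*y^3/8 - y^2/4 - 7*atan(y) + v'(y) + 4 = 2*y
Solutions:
 v(y) = C1 - 3*y^4/32 + y^3/12 + y^2 + 7*y*atan(y) - 4*y - 7*log(y^2 + 1)/2


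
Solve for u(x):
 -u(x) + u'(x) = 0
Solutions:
 u(x) = C1*exp(x)


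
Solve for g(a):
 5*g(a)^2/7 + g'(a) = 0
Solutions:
 g(a) = 7/(C1 + 5*a)


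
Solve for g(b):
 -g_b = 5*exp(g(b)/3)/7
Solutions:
 g(b) = 3*log(1/(C1 + 5*b)) + 3*log(21)


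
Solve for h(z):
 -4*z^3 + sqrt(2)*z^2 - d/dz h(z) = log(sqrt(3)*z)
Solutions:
 h(z) = C1 - z^4 + sqrt(2)*z^3/3 - z*log(z) - z*log(3)/2 + z


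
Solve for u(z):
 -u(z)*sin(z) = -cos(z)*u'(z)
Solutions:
 u(z) = C1/cos(z)


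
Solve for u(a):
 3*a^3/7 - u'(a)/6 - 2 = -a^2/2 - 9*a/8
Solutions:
 u(a) = C1 + 9*a^4/14 + a^3 + 27*a^2/8 - 12*a


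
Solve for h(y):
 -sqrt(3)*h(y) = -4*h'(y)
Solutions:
 h(y) = C1*exp(sqrt(3)*y/4)


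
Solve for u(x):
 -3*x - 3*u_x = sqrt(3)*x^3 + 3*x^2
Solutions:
 u(x) = C1 - sqrt(3)*x^4/12 - x^3/3 - x^2/2


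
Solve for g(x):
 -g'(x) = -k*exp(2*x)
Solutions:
 g(x) = C1 + k*exp(2*x)/2


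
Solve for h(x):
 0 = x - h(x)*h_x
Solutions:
 h(x) = -sqrt(C1 + x^2)
 h(x) = sqrt(C1 + x^2)


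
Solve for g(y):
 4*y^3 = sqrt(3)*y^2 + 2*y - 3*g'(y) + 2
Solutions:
 g(y) = C1 - y^4/3 + sqrt(3)*y^3/9 + y^2/3 + 2*y/3


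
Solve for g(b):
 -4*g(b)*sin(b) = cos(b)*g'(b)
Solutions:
 g(b) = C1*cos(b)^4


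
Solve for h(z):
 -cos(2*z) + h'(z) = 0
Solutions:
 h(z) = C1 + sin(2*z)/2


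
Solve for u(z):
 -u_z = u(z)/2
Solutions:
 u(z) = C1*exp(-z/2)


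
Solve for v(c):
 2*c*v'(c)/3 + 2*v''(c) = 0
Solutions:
 v(c) = C1 + C2*erf(sqrt(6)*c/6)


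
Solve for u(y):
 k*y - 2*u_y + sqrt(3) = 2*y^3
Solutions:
 u(y) = C1 + k*y^2/4 - y^4/4 + sqrt(3)*y/2


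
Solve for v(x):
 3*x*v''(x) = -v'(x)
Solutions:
 v(x) = C1 + C2*x^(2/3)


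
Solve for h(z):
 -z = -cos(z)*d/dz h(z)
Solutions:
 h(z) = C1 + Integral(z/cos(z), z)


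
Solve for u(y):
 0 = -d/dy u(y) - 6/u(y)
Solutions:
 u(y) = -sqrt(C1 - 12*y)
 u(y) = sqrt(C1 - 12*y)


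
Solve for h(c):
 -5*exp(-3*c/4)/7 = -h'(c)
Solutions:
 h(c) = C1 - 20*exp(-3*c/4)/21


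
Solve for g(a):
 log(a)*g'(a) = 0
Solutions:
 g(a) = C1


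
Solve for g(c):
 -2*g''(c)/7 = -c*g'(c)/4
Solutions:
 g(c) = C1 + C2*erfi(sqrt(7)*c/4)


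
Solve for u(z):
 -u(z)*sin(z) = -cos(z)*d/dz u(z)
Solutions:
 u(z) = C1/cos(z)


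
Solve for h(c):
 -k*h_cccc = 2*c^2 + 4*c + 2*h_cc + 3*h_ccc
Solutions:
 h(c) = C1 + C2*c + C3*exp(c*(sqrt(9 - 8*k) - 3)/(2*k)) + C4*exp(-c*(sqrt(9 - 8*k) + 3)/(2*k)) - c^4/12 + c^3/6 + c^2*(2*k - 3)/4


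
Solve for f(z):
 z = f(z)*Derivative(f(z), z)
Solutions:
 f(z) = -sqrt(C1 + z^2)
 f(z) = sqrt(C1 + z^2)


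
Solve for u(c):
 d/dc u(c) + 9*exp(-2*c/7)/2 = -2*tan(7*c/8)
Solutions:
 u(c) = C1 - 8*log(tan(7*c/8)^2 + 1)/7 + 63*exp(-2*c/7)/4


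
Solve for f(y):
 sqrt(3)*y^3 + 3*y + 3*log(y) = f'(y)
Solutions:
 f(y) = C1 + sqrt(3)*y^4/4 + 3*y^2/2 + 3*y*log(y) - 3*y


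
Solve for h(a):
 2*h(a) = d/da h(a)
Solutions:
 h(a) = C1*exp(2*a)


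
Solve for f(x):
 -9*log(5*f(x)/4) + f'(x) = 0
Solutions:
 Integral(1/(-log(_y) - log(5) + 2*log(2)), (_y, f(x)))/9 = C1 - x


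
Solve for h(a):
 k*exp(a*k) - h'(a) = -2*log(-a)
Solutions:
 h(a) = C1 + 2*a*log(-a) - 2*a + exp(a*k)


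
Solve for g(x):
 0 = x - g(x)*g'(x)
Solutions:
 g(x) = -sqrt(C1 + x^2)
 g(x) = sqrt(C1 + x^2)


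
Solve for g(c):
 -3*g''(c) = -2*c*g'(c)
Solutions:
 g(c) = C1 + C2*erfi(sqrt(3)*c/3)


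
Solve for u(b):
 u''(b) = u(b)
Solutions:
 u(b) = C1*exp(-b) + C2*exp(b)


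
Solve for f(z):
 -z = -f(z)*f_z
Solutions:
 f(z) = -sqrt(C1 + z^2)
 f(z) = sqrt(C1 + z^2)


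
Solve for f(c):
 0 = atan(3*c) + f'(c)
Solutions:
 f(c) = C1 - c*atan(3*c) + log(9*c^2 + 1)/6


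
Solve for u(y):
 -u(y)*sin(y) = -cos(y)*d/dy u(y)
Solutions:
 u(y) = C1/cos(y)


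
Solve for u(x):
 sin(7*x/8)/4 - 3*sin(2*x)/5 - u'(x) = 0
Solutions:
 u(x) = C1 - 2*cos(7*x/8)/7 + 3*cos(2*x)/10


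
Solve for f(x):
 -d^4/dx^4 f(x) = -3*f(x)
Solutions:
 f(x) = C1*exp(-3^(1/4)*x) + C2*exp(3^(1/4)*x) + C3*sin(3^(1/4)*x) + C4*cos(3^(1/4)*x)


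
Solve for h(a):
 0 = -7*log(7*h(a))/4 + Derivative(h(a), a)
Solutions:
 -4*Integral(1/(log(_y) + log(7)), (_y, h(a)))/7 = C1 - a


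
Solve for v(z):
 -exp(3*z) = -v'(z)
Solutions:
 v(z) = C1 + exp(3*z)/3


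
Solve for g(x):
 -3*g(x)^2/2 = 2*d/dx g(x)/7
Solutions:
 g(x) = 4/(C1 + 21*x)


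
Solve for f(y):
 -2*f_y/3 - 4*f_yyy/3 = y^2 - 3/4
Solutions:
 f(y) = C1 + C2*sin(sqrt(2)*y/2) + C3*cos(sqrt(2)*y/2) - y^3/2 + 57*y/8


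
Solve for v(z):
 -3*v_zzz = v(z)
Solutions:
 v(z) = C3*exp(-3^(2/3)*z/3) + (C1*sin(3^(1/6)*z/2) + C2*cos(3^(1/6)*z/2))*exp(3^(2/3)*z/6)


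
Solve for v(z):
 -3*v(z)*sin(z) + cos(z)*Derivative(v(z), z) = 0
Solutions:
 v(z) = C1/cos(z)^3


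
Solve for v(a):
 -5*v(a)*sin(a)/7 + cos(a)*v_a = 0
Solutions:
 v(a) = C1/cos(a)^(5/7)


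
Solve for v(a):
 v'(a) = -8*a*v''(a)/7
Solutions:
 v(a) = C1 + C2*a^(1/8)


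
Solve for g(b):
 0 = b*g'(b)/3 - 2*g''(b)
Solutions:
 g(b) = C1 + C2*erfi(sqrt(3)*b/6)


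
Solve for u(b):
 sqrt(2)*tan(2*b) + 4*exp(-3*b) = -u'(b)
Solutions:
 u(b) = C1 - sqrt(2)*log(tan(2*b)^2 + 1)/4 + 4*exp(-3*b)/3


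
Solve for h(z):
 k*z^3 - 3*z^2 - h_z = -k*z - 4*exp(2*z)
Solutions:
 h(z) = C1 + k*z^4/4 + k*z^2/2 - z^3 + 2*exp(2*z)


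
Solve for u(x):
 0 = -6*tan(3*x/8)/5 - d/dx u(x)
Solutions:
 u(x) = C1 + 16*log(cos(3*x/8))/5


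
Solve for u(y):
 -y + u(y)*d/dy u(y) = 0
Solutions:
 u(y) = -sqrt(C1 + y^2)
 u(y) = sqrt(C1 + y^2)


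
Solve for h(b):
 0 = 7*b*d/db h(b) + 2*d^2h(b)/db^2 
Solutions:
 h(b) = C1 + C2*erf(sqrt(7)*b/2)


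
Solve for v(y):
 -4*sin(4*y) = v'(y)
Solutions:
 v(y) = C1 + cos(4*y)


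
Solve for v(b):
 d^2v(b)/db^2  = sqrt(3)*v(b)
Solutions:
 v(b) = C1*exp(-3^(1/4)*b) + C2*exp(3^(1/4)*b)


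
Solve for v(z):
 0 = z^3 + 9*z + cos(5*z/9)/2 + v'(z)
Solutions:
 v(z) = C1 - z^4/4 - 9*z^2/2 - 9*sin(5*z/9)/10


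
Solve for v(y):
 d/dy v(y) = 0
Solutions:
 v(y) = C1


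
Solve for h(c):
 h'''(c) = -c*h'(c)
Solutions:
 h(c) = C1 + Integral(C2*airyai(-c) + C3*airybi(-c), c)


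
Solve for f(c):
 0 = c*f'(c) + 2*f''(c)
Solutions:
 f(c) = C1 + C2*erf(c/2)


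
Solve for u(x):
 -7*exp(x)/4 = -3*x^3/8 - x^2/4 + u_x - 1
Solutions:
 u(x) = C1 + 3*x^4/32 + x^3/12 + x - 7*exp(x)/4


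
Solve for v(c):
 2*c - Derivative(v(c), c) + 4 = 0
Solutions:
 v(c) = C1 + c^2 + 4*c


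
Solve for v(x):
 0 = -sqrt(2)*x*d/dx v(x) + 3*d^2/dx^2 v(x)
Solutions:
 v(x) = C1 + C2*erfi(2^(3/4)*sqrt(3)*x/6)


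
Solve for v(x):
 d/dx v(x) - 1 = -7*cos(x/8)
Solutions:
 v(x) = C1 + x - 56*sin(x/8)


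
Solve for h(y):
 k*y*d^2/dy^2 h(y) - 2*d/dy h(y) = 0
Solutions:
 h(y) = C1 + y^(((re(k) + 2)*re(k) + im(k)^2)/(re(k)^2 + im(k)^2))*(C2*sin(2*log(y)*Abs(im(k))/(re(k)^2 + im(k)^2)) + C3*cos(2*log(y)*im(k)/(re(k)^2 + im(k)^2)))


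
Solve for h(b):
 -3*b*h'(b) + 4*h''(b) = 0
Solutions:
 h(b) = C1 + C2*erfi(sqrt(6)*b/4)


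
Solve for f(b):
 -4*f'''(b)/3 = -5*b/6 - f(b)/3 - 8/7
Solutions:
 f(b) = C3*exp(2^(1/3)*b/2) - 5*b/2 + (C1*sin(2^(1/3)*sqrt(3)*b/4) + C2*cos(2^(1/3)*sqrt(3)*b/4))*exp(-2^(1/3)*b/4) - 24/7


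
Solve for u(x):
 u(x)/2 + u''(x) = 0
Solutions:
 u(x) = C1*sin(sqrt(2)*x/2) + C2*cos(sqrt(2)*x/2)


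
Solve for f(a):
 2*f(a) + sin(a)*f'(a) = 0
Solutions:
 f(a) = C1*(cos(a) + 1)/(cos(a) - 1)


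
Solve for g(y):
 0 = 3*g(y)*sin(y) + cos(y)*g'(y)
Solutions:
 g(y) = C1*cos(y)^3


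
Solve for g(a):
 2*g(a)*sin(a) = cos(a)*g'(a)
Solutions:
 g(a) = C1/cos(a)^2


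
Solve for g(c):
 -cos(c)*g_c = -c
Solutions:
 g(c) = C1 + Integral(c/cos(c), c)


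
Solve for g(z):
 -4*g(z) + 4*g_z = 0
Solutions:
 g(z) = C1*exp(z)


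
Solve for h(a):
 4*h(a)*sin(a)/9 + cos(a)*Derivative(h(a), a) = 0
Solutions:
 h(a) = C1*cos(a)^(4/9)


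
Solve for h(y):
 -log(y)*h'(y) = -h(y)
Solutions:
 h(y) = C1*exp(li(y))


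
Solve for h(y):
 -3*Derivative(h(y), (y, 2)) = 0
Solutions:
 h(y) = C1 + C2*y


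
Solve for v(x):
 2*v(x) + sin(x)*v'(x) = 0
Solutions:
 v(x) = C1*(cos(x) + 1)/(cos(x) - 1)


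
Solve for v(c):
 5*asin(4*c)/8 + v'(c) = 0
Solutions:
 v(c) = C1 - 5*c*asin(4*c)/8 - 5*sqrt(1 - 16*c^2)/32


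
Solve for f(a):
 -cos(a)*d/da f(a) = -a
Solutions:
 f(a) = C1 + Integral(a/cos(a), a)


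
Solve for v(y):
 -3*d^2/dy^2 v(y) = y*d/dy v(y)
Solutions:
 v(y) = C1 + C2*erf(sqrt(6)*y/6)


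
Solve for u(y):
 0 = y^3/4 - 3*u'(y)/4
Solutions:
 u(y) = C1 + y^4/12


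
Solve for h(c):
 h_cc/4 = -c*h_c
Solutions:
 h(c) = C1 + C2*erf(sqrt(2)*c)


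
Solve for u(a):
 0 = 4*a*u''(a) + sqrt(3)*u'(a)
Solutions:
 u(a) = C1 + C2*a^(1 - sqrt(3)/4)


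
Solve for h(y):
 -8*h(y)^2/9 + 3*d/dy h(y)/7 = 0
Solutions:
 h(y) = -27/(C1 + 56*y)


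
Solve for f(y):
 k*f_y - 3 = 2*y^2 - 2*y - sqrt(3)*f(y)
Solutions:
 f(y) = C1*exp(-sqrt(3)*y/k) + 4*sqrt(3)*k^2/9 - 4*k*y/3 + 2*k/3 + 2*sqrt(3)*y^2/3 - 2*sqrt(3)*y/3 + sqrt(3)


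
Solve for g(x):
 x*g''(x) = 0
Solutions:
 g(x) = C1 + C2*x


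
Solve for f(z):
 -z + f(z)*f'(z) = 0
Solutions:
 f(z) = -sqrt(C1 + z^2)
 f(z) = sqrt(C1 + z^2)


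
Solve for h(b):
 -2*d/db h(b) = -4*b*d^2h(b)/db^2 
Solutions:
 h(b) = C1 + C2*b^(3/2)


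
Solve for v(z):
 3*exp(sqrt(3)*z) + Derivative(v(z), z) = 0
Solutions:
 v(z) = C1 - sqrt(3)*exp(sqrt(3)*z)


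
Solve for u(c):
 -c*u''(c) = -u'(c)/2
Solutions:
 u(c) = C1 + C2*c^(3/2)


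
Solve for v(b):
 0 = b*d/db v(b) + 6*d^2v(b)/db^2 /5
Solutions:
 v(b) = C1 + C2*erf(sqrt(15)*b/6)


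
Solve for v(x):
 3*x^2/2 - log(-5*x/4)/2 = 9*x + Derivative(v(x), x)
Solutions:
 v(x) = C1 + x^3/2 - 9*x^2/2 - x*log(-x)/2 + x*(-log(5)/2 + 1/2 + log(2))


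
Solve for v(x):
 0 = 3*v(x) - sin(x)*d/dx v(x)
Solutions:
 v(x) = C1*(cos(x) - 1)^(3/2)/(cos(x) + 1)^(3/2)


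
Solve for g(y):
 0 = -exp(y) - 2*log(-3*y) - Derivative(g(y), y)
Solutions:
 g(y) = C1 - 2*y*log(-y) + 2*y*(1 - log(3)) - exp(y)


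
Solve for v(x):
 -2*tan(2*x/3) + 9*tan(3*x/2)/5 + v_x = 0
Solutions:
 v(x) = C1 - 3*log(cos(2*x/3)) + 6*log(cos(3*x/2))/5


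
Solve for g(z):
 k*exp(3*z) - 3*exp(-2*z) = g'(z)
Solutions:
 g(z) = C1 + k*exp(3*z)/3 + 3*exp(-2*z)/2


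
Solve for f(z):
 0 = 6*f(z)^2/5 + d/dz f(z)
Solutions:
 f(z) = 5/(C1 + 6*z)


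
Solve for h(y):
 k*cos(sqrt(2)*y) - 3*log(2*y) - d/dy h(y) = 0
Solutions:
 h(y) = C1 + sqrt(2)*k*sin(sqrt(2)*y)/2 - 3*y*log(y) - 3*y*log(2) + 3*y


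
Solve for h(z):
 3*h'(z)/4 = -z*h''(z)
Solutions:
 h(z) = C1 + C2*z^(1/4)


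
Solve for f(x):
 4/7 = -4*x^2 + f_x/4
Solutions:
 f(x) = C1 + 16*x^3/3 + 16*x/7


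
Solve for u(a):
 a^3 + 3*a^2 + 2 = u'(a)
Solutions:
 u(a) = C1 + a^4/4 + a^3 + 2*a


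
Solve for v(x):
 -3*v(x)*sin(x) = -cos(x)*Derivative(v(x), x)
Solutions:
 v(x) = C1/cos(x)^3


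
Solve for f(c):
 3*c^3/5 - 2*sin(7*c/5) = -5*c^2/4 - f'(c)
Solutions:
 f(c) = C1 - 3*c^4/20 - 5*c^3/12 - 10*cos(7*c/5)/7


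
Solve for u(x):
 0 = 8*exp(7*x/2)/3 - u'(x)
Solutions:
 u(x) = C1 + 16*exp(7*x/2)/21


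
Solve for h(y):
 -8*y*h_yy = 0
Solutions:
 h(y) = C1 + C2*y


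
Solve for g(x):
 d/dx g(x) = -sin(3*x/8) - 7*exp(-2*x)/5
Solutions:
 g(x) = C1 + 8*cos(3*x/8)/3 + 7*exp(-2*x)/10


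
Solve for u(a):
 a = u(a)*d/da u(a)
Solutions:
 u(a) = -sqrt(C1 + a^2)
 u(a) = sqrt(C1 + a^2)


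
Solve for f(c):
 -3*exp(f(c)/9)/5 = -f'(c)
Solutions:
 f(c) = 9*log(-1/(C1 + 3*c)) + 9*log(45)


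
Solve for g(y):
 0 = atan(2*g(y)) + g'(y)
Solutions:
 Integral(1/atan(2*_y), (_y, g(y))) = C1 - y


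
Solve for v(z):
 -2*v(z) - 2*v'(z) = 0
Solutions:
 v(z) = C1*exp(-z)


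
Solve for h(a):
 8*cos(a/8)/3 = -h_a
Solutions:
 h(a) = C1 - 64*sin(a/8)/3


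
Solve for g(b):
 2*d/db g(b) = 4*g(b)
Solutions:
 g(b) = C1*exp(2*b)


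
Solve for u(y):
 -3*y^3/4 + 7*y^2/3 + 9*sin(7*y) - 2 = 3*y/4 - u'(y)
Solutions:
 u(y) = C1 + 3*y^4/16 - 7*y^3/9 + 3*y^2/8 + 2*y + 9*cos(7*y)/7


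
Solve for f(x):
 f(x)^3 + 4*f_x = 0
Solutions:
 f(x) = -sqrt(2)*sqrt(-1/(C1 - x))
 f(x) = sqrt(2)*sqrt(-1/(C1 - x))


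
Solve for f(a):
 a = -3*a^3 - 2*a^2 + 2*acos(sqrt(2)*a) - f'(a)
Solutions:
 f(a) = C1 - 3*a^4/4 - 2*a^3/3 - a^2/2 + 2*a*acos(sqrt(2)*a) - sqrt(2)*sqrt(1 - 2*a^2)


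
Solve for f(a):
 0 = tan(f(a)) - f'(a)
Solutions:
 f(a) = pi - asin(C1*exp(a))
 f(a) = asin(C1*exp(a))


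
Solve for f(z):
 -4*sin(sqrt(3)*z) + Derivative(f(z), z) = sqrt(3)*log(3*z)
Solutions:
 f(z) = C1 + sqrt(3)*z*(log(z) - 1) + sqrt(3)*z*log(3) - 4*sqrt(3)*cos(sqrt(3)*z)/3


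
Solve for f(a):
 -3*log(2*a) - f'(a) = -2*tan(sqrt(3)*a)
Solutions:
 f(a) = C1 - 3*a*log(a) - 3*a*log(2) + 3*a - 2*sqrt(3)*log(cos(sqrt(3)*a))/3


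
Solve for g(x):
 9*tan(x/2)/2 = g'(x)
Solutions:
 g(x) = C1 - 9*log(cos(x/2))


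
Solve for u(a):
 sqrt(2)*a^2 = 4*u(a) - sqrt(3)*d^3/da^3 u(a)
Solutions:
 u(a) = C3*exp(2^(2/3)*3^(5/6)*a/3) + sqrt(2)*a^2/4 + (C1*sin(2^(2/3)*3^(1/3)*a/2) + C2*cos(2^(2/3)*3^(1/3)*a/2))*exp(-2^(2/3)*3^(5/6)*a/6)


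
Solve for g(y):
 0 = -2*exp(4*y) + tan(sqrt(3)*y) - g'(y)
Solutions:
 g(y) = C1 - exp(4*y)/2 - sqrt(3)*log(cos(sqrt(3)*y))/3


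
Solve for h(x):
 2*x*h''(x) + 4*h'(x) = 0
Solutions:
 h(x) = C1 + C2/x


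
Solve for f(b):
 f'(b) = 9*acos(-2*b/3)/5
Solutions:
 f(b) = C1 + 9*b*acos(-2*b/3)/5 + 9*sqrt(9 - 4*b^2)/10


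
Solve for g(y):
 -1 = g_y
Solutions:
 g(y) = C1 - y


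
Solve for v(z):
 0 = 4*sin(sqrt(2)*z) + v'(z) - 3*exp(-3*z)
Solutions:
 v(z) = C1 + 2*sqrt(2)*cos(sqrt(2)*z) - exp(-3*z)


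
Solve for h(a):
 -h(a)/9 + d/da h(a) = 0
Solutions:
 h(a) = C1*exp(a/9)


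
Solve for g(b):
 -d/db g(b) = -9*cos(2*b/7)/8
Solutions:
 g(b) = C1 + 63*sin(2*b/7)/16


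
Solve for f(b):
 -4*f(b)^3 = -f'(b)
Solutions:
 f(b) = -sqrt(2)*sqrt(-1/(C1 + 4*b))/2
 f(b) = sqrt(2)*sqrt(-1/(C1 + 4*b))/2


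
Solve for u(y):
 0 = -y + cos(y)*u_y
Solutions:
 u(y) = C1 + Integral(y/cos(y), y)


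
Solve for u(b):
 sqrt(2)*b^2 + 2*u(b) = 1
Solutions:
 u(b) = -sqrt(2)*b^2/2 + 1/2


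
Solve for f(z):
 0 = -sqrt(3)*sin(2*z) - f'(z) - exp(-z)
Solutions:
 f(z) = C1 + sqrt(3)*cos(2*z)/2 + exp(-z)


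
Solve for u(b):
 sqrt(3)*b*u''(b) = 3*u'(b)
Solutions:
 u(b) = C1 + C2*b^(1 + sqrt(3))


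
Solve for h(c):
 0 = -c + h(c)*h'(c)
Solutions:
 h(c) = -sqrt(C1 + c^2)
 h(c) = sqrt(C1 + c^2)


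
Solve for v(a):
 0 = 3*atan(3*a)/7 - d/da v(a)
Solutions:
 v(a) = C1 + 3*a*atan(3*a)/7 - log(9*a^2 + 1)/14


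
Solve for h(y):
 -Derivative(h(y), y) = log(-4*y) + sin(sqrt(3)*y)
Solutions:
 h(y) = C1 - y*log(-y) - 2*y*log(2) + y + sqrt(3)*cos(sqrt(3)*y)/3


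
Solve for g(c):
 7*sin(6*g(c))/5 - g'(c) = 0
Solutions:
 -7*c/5 + log(cos(6*g(c)) - 1)/12 - log(cos(6*g(c)) + 1)/12 = C1


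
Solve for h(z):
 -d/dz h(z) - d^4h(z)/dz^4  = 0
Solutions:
 h(z) = C1 + C4*exp(-z) + (C2*sin(sqrt(3)*z/2) + C3*cos(sqrt(3)*z/2))*exp(z/2)


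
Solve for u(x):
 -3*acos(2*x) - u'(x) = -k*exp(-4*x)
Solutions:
 u(x) = C1 - k*exp(-4*x)/4 - 3*x*acos(2*x) + 3*sqrt(1 - 4*x^2)/2


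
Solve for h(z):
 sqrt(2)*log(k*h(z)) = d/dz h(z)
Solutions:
 li(k*h(z))/k = C1 + sqrt(2)*z


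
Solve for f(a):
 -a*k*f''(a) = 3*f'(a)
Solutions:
 f(a) = C1 + a^(((re(k) - 3)*re(k) + im(k)^2)/(re(k)^2 + im(k)^2))*(C2*sin(3*log(a)*Abs(im(k))/(re(k)^2 + im(k)^2)) + C3*cos(3*log(a)*im(k)/(re(k)^2 + im(k)^2)))


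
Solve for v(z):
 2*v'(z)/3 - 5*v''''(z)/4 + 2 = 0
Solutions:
 v(z) = C1 + C4*exp(2*15^(2/3)*z/15) - 3*z + (C2*sin(3^(1/6)*5^(2/3)*z/5) + C3*cos(3^(1/6)*5^(2/3)*z/5))*exp(-15^(2/3)*z/15)


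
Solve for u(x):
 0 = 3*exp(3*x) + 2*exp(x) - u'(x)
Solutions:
 u(x) = C1 + exp(3*x) + 2*exp(x)


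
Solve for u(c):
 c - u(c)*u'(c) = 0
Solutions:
 u(c) = -sqrt(C1 + c^2)
 u(c) = sqrt(C1 + c^2)


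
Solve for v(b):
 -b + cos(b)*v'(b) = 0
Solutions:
 v(b) = C1 + Integral(b/cos(b), b)


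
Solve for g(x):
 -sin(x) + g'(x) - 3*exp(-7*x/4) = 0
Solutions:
 g(x) = C1 - cos(x) - 12*exp(-7*x/4)/7


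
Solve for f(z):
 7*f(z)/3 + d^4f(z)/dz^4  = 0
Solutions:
 f(z) = (C1*sin(sqrt(2)*3^(3/4)*7^(1/4)*z/6) + C2*cos(sqrt(2)*3^(3/4)*7^(1/4)*z/6))*exp(-sqrt(2)*3^(3/4)*7^(1/4)*z/6) + (C3*sin(sqrt(2)*3^(3/4)*7^(1/4)*z/6) + C4*cos(sqrt(2)*3^(3/4)*7^(1/4)*z/6))*exp(sqrt(2)*3^(3/4)*7^(1/4)*z/6)


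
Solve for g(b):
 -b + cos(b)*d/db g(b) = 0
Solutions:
 g(b) = C1 + Integral(b/cos(b), b)


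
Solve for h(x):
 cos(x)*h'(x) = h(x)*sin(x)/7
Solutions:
 h(x) = C1/cos(x)^(1/7)


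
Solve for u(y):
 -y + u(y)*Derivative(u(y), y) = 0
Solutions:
 u(y) = -sqrt(C1 + y^2)
 u(y) = sqrt(C1 + y^2)


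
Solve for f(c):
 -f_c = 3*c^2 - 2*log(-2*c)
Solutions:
 f(c) = C1 - c^3 + 2*c*log(-c) + 2*c*(-1 + log(2))


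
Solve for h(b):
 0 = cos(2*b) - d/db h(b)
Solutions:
 h(b) = C1 + sin(2*b)/2


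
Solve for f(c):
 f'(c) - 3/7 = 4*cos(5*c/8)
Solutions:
 f(c) = C1 + 3*c/7 + 32*sin(5*c/8)/5


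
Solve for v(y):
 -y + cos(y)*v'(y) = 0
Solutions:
 v(y) = C1 + Integral(y/cos(y), y)


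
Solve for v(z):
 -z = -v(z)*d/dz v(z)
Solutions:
 v(z) = -sqrt(C1 + z^2)
 v(z) = sqrt(C1 + z^2)


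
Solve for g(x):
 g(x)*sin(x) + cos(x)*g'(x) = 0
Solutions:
 g(x) = C1*cos(x)


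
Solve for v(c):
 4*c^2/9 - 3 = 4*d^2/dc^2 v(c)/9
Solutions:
 v(c) = C1 + C2*c + c^4/12 - 27*c^2/8


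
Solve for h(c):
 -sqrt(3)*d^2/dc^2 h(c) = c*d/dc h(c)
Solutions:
 h(c) = C1 + C2*erf(sqrt(2)*3^(3/4)*c/6)


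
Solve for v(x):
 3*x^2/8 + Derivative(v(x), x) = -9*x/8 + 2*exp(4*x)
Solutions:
 v(x) = C1 - x^3/8 - 9*x^2/16 + exp(4*x)/2


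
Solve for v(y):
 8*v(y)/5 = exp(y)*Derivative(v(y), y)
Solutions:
 v(y) = C1*exp(-8*exp(-y)/5)


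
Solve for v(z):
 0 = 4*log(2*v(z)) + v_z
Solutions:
 Integral(1/(log(_y) + log(2)), (_y, v(z)))/4 = C1 - z


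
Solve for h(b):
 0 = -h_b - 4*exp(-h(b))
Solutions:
 h(b) = log(C1 - 4*b)


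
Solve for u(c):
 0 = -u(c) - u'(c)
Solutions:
 u(c) = C1*exp(-c)


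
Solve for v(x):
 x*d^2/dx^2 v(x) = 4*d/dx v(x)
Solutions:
 v(x) = C1 + C2*x^5


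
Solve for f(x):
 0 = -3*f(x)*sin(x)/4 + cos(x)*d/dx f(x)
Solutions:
 f(x) = C1/cos(x)^(3/4)


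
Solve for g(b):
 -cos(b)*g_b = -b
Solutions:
 g(b) = C1 + Integral(b/cos(b), b)


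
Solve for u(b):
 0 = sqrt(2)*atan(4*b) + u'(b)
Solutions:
 u(b) = C1 - sqrt(2)*(b*atan(4*b) - log(16*b^2 + 1)/8)


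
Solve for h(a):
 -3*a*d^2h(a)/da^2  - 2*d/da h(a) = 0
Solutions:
 h(a) = C1 + C2*a^(1/3)


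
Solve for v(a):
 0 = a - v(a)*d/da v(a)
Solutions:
 v(a) = -sqrt(C1 + a^2)
 v(a) = sqrt(C1 + a^2)


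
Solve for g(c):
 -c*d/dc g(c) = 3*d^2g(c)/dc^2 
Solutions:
 g(c) = C1 + C2*erf(sqrt(6)*c/6)


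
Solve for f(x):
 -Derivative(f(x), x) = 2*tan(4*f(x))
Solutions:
 f(x) = -asin(C1*exp(-8*x))/4 + pi/4
 f(x) = asin(C1*exp(-8*x))/4


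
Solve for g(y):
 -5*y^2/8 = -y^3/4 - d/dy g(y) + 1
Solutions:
 g(y) = C1 - y^4/16 + 5*y^3/24 + y


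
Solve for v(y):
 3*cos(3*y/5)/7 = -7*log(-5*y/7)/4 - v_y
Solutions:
 v(y) = C1 - 7*y*log(-y)/4 - 7*y*log(5)/4 + 7*y/4 + 7*y*log(7)/4 - 5*sin(3*y/5)/7


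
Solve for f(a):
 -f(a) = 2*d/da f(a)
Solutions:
 f(a) = C1*exp(-a/2)


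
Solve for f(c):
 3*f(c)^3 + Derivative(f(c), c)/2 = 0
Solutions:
 f(c) = -sqrt(2)*sqrt(-1/(C1 - 6*c))/2
 f(c) = sqrt(2)*sqrt(-1/(C1 - 6*c))/2


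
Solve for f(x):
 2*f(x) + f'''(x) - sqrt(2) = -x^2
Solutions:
 f(x) = C3*exp(-2^(1/3)*x) - x^2/2 + (C1*sin(2^(1/3)*sqrt(3)*x/2) + C2*cos(2^(1/3)*sqrt(3)*x/2))*exp(2^(1/3)*x/2) + sqrt(2)/2


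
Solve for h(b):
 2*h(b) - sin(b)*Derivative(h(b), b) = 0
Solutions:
 h(b) = C1*(cos(b) - 1)/(cos(b) + 1)


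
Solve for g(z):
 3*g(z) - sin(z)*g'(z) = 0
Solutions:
 g(z) = C1*(cos(z) - 1)^(3/2)/(cos(z) + 1)^(3/2)


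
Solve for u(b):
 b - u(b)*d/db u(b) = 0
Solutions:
 u(b) = -sqrt(C1 + b^2)
 u(b) = sqrt(C1 + b^2)


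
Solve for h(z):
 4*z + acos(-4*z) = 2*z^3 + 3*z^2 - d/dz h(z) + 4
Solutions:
 h(z) = C1 + z^4/2 + z^3 - 2*z^2 - z*acos(-4*z) + 4*z - sqrt(1 - 16*z^2)/4


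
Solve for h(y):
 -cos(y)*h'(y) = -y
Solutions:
 h(y) = C1 + Integral(y/cos(y), y)


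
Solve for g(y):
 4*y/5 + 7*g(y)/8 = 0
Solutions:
 g(y) = -32*y/35


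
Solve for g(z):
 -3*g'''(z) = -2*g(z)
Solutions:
 g(z) = C3*exp(2^(1/3)*3^(2/3)*z/3) + (C1*sin(2^(1/3)*3^(1/6)*z/2) + C2*cos(2^(1/3)*3^(1/6)*z/2))*exp(-2^(1/3)*3^(2/3)*z/6)


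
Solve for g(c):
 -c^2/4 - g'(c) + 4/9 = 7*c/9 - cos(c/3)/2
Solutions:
 g(c) = C1 - c^3/12 - 7*c^2/18 + 4*c/9 + 3*sin(c/3)/2


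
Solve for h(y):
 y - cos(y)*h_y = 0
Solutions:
 h(y) = C1 + Integral(y/cos(y), y)


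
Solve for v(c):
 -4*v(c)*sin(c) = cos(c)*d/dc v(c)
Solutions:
 v(c) = C1*cos(c)^4


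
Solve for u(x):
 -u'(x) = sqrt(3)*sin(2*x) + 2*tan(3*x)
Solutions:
 u(x) = C1 + 2*log(cos(3*x))/3 + sqrt(3)*cos(2*x)/2


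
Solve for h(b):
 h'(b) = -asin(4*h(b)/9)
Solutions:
 Integral(1/asin(4*_y/9), (_y, h(b))) = C1 - b


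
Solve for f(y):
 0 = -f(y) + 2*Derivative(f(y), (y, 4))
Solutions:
 f(y) = C1*exp(-2^(3/4)*y/2) + C2*exp(2^(3/4)*y/2) + C3*sin(2^(3/4)*y/2) + C4*cos(2^(3/4)*y/2)


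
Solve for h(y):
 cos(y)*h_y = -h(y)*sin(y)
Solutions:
 h(y) = C1*cos(y)


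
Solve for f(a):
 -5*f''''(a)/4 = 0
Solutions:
 f(a) = C1 + C2*a + C3*a^2 + C4*a^3


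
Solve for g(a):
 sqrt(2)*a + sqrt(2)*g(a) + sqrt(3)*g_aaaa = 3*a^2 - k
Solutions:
 g(a) = 3*sqrt(2)*a^2/2 - a - sqrt(2)*k/2 + (C1*sin(2^(5/8)*3^(7/8)*a/6) + C2*cos(2^(5/8)*3^(7/8)*a/6))*exp(-2^(5/8)*3^(7/8)*a/6) + (C3*sin(2^(5/8)*3^(7/8)*a/6) + C4*cos(2^(5/8)*3^(7/8)*a/6))*exp(2^(5/8)*3^(7/8)*a/6)


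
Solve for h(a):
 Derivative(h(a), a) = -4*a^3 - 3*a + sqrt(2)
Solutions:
 h(a) = C1 - a^4 - 3*a^2/2 + sqrt(2)*a


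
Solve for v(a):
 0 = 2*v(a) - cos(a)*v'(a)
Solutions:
 v(a) = C1*(sin(a) + 1)/(sin(a) - 1)


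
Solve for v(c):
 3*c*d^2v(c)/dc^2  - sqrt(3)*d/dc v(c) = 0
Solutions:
 v(c) = C1 + C2*c^(sqrt(3)/3 + 1)


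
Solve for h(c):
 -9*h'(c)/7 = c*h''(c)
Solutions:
 h(c) = C1 + C2/c^(2/7)


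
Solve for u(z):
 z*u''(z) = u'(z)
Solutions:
 u(z) = C1 + C2*z^2


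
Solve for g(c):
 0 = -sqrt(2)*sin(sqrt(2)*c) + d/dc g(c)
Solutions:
 g(c) = C1 - cos(sqrt(2)*c)


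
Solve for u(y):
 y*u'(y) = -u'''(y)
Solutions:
 u(y) = C1 + Integral(C2*airyai(-y) + C3*airybi(-y), y)


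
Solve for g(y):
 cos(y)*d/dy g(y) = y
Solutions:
 g(y) = C1 + Integral(y/cos(y), y)


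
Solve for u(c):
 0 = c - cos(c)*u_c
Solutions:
 u(c) = C1 + Integral(c/cos(c), c)


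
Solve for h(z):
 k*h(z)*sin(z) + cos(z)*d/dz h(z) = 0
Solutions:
 h(z) = C1*exp(k*log(cos(z)))


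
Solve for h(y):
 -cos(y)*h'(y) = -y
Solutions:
 h(y) = C1 + Integral(y/cos(y), y)


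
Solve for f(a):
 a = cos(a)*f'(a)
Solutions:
 f(a) = C1 + Integral(a/cos(a), a)


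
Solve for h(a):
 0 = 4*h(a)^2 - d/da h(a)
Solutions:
 h(a) = -1/(C1 + 4*a)


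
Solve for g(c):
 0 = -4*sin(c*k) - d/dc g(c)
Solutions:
 g(c) = C1 + 4*cos(c*k)/k


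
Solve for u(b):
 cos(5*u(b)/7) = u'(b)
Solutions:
 -b - 7*log(sin(5*u(b)/7) - 1)/10 + 7*log(sin(5*u(b)/7) + 1)/10 = C1


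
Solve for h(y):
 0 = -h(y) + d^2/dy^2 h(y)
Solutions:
 h(y) = C1*exp(-y) + C2*exp(y)


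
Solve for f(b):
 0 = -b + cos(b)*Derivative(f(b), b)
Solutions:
 f(b) = C1 + Integral(b/cos(b), b)


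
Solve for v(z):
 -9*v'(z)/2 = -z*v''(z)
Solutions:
 v(z) = C1 + C2*z^(11/2)


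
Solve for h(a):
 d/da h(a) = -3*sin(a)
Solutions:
 h(a) = C1 + 3*cos(a)


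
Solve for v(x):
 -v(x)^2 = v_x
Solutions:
 v(x) = 1/(C1 + x)


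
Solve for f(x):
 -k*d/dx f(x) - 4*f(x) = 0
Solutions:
 f(x) = C1*exp(-4*x/k)


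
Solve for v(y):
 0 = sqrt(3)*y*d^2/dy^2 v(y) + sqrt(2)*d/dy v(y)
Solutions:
 v(y) = C1 + C2*y^(1 - sqrt(6)/3)


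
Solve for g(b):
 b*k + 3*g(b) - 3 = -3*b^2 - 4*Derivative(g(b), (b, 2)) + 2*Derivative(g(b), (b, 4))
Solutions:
 g(b) = C1*exp(-b*sqrt(1 + sqrt(10)/2)) + C2*exp(b*sqrt(1 + sqrt(10)/2)) + C3*sin(b*sqrt(-1 + sqrt(10)/2)) + C4*cos(b*sqrt(-1 + sqrt(10)/2)) - b^2 - b*k/3 + 11/3


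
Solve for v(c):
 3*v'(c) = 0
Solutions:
 v(c) = C1


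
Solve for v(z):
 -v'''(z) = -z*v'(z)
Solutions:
 v(z) = C1 + Integral(C2*airyai(z) + C3*airybi(z), z)


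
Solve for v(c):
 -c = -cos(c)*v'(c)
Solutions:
 v(c) = C1 + Integral(c/cos(c), c)


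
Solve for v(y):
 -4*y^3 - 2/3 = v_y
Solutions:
 v(y) = C1 - y^4 - 2*y/3


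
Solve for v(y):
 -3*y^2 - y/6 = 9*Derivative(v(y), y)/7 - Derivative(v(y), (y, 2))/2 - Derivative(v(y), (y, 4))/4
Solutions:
 v(y) = C1 + C2*exp(-y*(-7*2^(2/3)*63^(1/3)/(81 + sqrt(6855))^(1/3) + 294^(1/3)*(81 + sqrt(6855))^(1/3))/42)*sin(3^(1/6)*y*(21*2^(2/3)*7^(1/3)/(81 + sqrt(6855))^(1/3) + 3^(2/3)*98^(1/3)*(81 + sqrt(6855))^(1/3))/42) + C3*exp(-y*(-7*2^(2/3)*63^(1/3)/(81 + sqrt(6855))^(1/3) + 294^(1/3)*(81 + sqrt(6855))^(1/3))/42)*cos(3^(1/6)*y*(21*2^(2/3)*7^(1/3)/(81 + sqrt(6855))^(1/3) + 3^(2/3)*98^(1/3)*(81 + sqrt(6855))^(1/3))/42) + C4*exp(y*(-7*2^(2/3)*63^(1/3)/(81 + sqrt(6855))^(1/3) + 294^(1/3)*(81 + sqrt(6855))^(1/3))/21) - 7*y^3/9 - 35*y^2/36 - 245*y/324


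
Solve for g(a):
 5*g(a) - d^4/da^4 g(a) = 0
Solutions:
 g(a) = C1*exp(-5^(1/4)*a) + C2*exp(5^(1/4)*a) + C3*sin(5^(1/4)*a) + C4*cos(5^(1/4)*a)


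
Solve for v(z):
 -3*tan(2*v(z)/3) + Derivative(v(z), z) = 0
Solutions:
 v(z) = -3*asin(C1*exp(2*z))/2 + 3*pi/2
 v(z) = 3*asin(C1*exp(2*z))/2


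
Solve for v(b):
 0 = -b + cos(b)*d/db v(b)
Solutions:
 v(b) = C1 + Integral(b/cos(b), b)


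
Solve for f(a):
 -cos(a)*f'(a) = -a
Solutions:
 f(a) = C1 + Integral(a/cos(a), a)


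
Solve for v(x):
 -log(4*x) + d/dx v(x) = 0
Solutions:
 v(x) = C1 + x*log(x) - x + x*log(4)


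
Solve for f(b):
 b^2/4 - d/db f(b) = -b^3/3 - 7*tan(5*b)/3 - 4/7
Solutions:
 f(b) = C1 + b^4/12 + b^3/12 + 4*b/7 - 7*log(cos(5*b))/15


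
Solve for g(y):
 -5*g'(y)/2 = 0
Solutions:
 g(y) = C1


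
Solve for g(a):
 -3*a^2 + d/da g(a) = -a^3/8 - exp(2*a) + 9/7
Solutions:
 g(a) = C1 - a^4/32 + a^3 + 9*a/7 - exp(2*a)/2


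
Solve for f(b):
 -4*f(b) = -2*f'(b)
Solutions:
 f(b) = C1*exp(2*b)


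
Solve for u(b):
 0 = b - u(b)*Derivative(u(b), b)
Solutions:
 u(b) = -sqrt(C1 + b^2)
 u(b) = sqrt(C1 + b^2)


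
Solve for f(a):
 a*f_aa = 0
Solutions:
 f(a) = C1 + C2*a


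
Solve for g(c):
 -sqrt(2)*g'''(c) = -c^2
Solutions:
 g(c) = C1 + C2*c + C3*c^2 + sqrt(2)*c^5/120


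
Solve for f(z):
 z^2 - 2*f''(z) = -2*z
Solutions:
 f(z) = C1 + C2*z + z^4/24 + z^3/6


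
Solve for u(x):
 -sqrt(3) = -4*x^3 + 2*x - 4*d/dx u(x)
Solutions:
 u(x) = C1 - x^4/4 + x^2/4 + sqrt(3)*x/4


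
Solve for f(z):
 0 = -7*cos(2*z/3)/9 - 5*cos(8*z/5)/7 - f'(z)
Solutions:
 f(z) = C1 - 7*sin(2*z/3)/6 - 25*sin(8*z/5)/56


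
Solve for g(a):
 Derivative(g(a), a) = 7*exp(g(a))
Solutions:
 g(a) = log(-1/(C1 + 7*a))


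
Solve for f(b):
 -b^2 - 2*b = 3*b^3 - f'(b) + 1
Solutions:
 f(b) = C1 + 3*b^4/4 + b^3/3 + b^2 + b


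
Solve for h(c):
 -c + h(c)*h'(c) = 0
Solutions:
 h(c) = -sqrt(C1 + c^2)
 h(c) = sqrt(C1 + c^2)


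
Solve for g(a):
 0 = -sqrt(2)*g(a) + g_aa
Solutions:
 g(a) = C1*exp(-2^(1/4)*a) + C2*exp(2^(1/4)*a)


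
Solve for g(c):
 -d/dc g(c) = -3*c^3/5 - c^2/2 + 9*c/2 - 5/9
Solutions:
 g(c) = C1 + 3*c^4/20 + c^3/6 - 9*c^2/4 + 5*c/9


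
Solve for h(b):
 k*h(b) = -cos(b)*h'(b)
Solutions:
 h(b) = C1*exp(k*(log(sin(b) - 1) - log(sin(b) + 1))/2)


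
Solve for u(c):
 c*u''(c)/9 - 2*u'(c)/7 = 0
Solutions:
 u(c) = C1 + C2*c^(25/7)


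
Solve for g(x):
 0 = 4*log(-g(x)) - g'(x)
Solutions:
 -li(-g(x)) = C1 + 4*x


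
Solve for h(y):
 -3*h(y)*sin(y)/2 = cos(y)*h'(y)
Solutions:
 h(y) = C1*cos(y)^(3/2)


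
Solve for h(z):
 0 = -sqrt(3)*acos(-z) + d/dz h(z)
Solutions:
 h(z) = C1 + sqrt(3)*(z*acos(-z) + sqrt(1 - z^2))


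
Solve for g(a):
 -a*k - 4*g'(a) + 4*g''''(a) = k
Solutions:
 g(a) = C1 + C4*exp(a) - a^2*k/8 - a*k/4 + (C2*sin(sqrt(3)*a/2) + C3*cos(sqrt(3)*a/2))*exp(-a/2)


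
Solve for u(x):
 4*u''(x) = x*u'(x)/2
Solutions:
 u(x) = C1 + C2*erfi(x/4)


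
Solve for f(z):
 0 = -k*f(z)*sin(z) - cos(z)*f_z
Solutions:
 f(z) = C1*exp(k*log(cos(z)))
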